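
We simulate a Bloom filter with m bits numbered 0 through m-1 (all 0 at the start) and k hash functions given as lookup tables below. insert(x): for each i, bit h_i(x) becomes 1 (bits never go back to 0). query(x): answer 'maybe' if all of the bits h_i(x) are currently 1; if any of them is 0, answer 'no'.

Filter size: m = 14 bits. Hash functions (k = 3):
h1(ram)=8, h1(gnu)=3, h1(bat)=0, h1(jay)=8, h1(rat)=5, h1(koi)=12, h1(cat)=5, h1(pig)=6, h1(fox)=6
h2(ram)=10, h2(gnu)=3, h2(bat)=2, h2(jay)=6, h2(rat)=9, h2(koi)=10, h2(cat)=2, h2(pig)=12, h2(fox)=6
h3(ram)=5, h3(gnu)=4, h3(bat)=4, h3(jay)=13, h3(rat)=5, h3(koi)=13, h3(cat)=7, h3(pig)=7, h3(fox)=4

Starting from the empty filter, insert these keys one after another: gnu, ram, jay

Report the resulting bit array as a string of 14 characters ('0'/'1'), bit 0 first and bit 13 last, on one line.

Answer: 00011110101001

Derivation:
Start: bits=00000000000000
After insert 'gnu': sets bits 3 4 -> bits=00011000000000
After insert 'ram': sets bits 5 8 10 -> bits=00011100101000
After insert 'jay': sets bits 6 8 13 -> bits=00011110101001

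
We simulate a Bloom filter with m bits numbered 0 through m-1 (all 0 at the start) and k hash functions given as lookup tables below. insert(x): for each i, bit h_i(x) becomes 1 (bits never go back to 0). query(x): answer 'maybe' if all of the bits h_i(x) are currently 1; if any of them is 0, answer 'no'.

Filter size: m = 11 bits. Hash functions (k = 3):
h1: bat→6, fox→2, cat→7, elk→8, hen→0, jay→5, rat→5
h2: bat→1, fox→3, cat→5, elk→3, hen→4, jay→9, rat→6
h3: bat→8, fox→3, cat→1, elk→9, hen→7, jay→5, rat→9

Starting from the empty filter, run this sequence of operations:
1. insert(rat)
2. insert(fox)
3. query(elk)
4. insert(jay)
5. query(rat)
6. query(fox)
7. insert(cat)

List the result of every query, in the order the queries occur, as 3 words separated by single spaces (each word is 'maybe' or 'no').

Answer: no maybe maybe

Derivation:
Start: bits=00000000000
Op 1: insert rat -> sets bits 5 6 9 -> bits=00000110010
Op 2: insert fox -> sets bits 2 3 -> bits=00110110010
Op 3: query elk -> checks bit3=1, bit8=0, bit9=1 (has a 0) -> no
Op 4: insert jay -> sets bits 5 9 -> bits=00110110010
Op 5: query rat -> checks bit5=1, bit6=1, bit9=1 (all 1) -> maybe
Op 6: query fox -> checks bit2=1, bit3=1 (all 1) -> maybe
Op 7: insert cat -> sets bits 1 5 7 -> bits=01110111010
Query results in order: no maybe maybe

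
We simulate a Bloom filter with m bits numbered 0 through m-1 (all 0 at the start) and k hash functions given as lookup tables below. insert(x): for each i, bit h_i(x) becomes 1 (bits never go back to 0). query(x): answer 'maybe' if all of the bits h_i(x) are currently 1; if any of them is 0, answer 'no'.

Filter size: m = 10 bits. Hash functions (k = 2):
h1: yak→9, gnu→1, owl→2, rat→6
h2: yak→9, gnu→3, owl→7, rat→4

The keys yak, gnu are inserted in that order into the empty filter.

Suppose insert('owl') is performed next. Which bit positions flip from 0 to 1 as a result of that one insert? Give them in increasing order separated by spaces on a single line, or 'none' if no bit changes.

Start: bits=0000000000
After insert 'yak': sets bits 9 -> bits=0000000001
After insert 'gnu': sets bits 1 3 -> bits=0101000001
insert 'owl' would touch bits 2 7; currently bit2=0, bit7=0
Bits that are 0 among those (would change 0->1): 2 7

Answer: 2 7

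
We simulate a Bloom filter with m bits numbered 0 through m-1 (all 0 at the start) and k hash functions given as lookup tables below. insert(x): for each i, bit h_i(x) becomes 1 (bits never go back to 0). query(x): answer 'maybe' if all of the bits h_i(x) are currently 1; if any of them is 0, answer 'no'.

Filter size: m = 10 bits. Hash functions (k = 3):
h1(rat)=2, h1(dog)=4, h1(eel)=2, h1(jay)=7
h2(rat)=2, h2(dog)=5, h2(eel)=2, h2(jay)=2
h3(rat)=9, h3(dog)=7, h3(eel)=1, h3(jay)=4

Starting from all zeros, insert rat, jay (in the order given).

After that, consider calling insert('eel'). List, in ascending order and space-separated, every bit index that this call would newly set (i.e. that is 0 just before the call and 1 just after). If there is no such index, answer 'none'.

Start: bits=0000000000
After insert 'rat': sets bits 2 9 -> bits=0010000001
After insert 'jay': sets bits 2 4 7 -> bits=0010100101
insert 'eel' would touch bits 1 2; currently bit1=0, bit2=1
Bits that are 0 among those (would change 0->1): 1

Answer: 1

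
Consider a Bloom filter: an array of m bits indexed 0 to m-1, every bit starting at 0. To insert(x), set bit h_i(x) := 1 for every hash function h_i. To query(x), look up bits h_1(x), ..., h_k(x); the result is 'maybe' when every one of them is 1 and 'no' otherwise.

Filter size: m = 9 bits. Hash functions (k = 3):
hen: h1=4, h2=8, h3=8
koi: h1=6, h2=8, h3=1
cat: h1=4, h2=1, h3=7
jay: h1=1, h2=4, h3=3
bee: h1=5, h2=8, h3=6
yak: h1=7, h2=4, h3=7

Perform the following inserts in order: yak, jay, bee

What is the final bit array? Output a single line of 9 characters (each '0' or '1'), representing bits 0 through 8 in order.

Answer: 010111111

Derivation:
Start: bits=000000000
After insert 'yak': sets bits 4 7 -> bits=000010010
After insert 'jay': sets bits 1 3 4 -> bits=010110010
After insert 'bee': sets bits 5 6 8 -> bits=010111111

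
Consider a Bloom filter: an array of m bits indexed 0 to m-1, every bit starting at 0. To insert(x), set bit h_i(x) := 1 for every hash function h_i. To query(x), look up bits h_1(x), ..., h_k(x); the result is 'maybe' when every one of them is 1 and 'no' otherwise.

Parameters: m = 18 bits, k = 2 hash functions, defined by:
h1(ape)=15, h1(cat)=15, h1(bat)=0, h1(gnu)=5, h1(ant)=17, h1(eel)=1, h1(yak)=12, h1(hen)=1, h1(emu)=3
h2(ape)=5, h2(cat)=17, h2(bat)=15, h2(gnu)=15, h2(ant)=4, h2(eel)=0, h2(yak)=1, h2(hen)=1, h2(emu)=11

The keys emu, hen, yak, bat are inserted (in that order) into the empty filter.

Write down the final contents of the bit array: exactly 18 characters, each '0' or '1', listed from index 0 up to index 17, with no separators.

Start: bits=000000000000000000
After insert 'emu': sets bits 3 11 -> bits=000100000001000000
After insert 'hen': sets bits 1 -> bits=010100000001000000
After insert 'yak': sets bits 1 12 -> bits=010100000001100000
After insert 'bat': sets bits 0 15 -> bits=110100000001100100

Answer: 110100000001100100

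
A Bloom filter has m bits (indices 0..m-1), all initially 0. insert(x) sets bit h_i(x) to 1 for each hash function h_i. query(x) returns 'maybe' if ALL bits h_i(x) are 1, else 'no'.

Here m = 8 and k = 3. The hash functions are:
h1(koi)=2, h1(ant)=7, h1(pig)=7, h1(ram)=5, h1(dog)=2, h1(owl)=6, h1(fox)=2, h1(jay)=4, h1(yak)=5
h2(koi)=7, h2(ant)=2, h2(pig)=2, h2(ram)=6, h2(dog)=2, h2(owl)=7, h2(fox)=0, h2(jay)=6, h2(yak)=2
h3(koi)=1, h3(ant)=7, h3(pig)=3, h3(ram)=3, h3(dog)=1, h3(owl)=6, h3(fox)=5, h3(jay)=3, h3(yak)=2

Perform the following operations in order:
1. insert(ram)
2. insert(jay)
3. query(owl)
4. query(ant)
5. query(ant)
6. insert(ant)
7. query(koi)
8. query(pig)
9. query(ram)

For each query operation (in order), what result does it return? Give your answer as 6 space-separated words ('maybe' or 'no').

Start: bits=00000000
Op 1: insert ram -> sets bits 3 5 6 -> bits=00010110
Op 2: insert jay -> sets bits 3 4 6 -> bits=00011110
Op 3: query owl -> checks bit6=1, bit7=0 (has a 0) -> no
Op 4: query ant -> checks bit2=0, bit7=0 (has a 0) -> no
Op 5: query ant -> checks bit2=0, bit7=0 (has a 0) -> no
Op 6: insert ant -> sets bits 2 7 -> bits=00111111
Op 7: query koi -> checks bit1=0, bit2=1, bit7=1 (has a 0) -> no
Op 8: query pig -> checks bit2=1, bit3=1, bit7=1 (all 1) -> maybe
Op 9: query ram -> checks bit3=1, bit5=1, bit6=1 (all 1) -> maybe
Query results in order: no no no no maybe maybe

Answer: no no no no maybe maybe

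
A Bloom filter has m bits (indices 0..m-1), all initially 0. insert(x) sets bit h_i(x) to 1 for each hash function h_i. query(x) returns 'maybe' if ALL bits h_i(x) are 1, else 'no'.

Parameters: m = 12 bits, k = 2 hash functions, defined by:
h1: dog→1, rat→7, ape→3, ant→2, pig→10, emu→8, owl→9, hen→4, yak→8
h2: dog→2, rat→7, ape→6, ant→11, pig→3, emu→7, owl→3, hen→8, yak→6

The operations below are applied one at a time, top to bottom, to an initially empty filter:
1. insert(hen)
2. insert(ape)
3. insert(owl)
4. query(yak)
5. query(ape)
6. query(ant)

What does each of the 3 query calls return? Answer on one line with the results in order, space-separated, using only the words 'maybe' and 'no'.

Answer: maybe maybe no

Derivation:
Start: bits=000000000000
Op 1: insert hen -> sets bits 4 8 -> bits=000010001000
Op 2: insert ape -> sets bits 3 6 -> bits=000110101000
Op 3: insert owl -> sets bits 3 9 -> bits=000110101100
Op 4: query yak -> checks bit6=1, bit8=1 (all 1) -> maybe
Op 5: query ape -> checks bit3=1, bit6=1 (all 1) -> maybe
Op 6: query ant -> checks bit2=0, bit11=0 (has a 0) -> no
Query results in order: maybe maybe no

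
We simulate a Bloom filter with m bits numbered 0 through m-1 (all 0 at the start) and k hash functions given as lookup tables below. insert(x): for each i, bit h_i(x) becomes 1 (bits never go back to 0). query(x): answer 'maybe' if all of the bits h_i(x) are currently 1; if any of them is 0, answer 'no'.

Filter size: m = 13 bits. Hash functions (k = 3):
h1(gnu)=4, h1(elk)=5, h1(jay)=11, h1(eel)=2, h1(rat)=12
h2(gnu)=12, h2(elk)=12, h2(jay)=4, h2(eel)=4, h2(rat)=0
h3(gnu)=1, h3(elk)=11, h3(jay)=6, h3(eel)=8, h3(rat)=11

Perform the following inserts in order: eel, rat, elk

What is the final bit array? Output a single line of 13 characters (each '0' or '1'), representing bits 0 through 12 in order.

Start: bits=0000000000000
After insert 'eel': sets bits 2 4 8 -> bits=0010100010000
After insert 'rat': sets bits 0 11 12 -> bits=1010100010011
After insert 'elk': sets bits 5 11 12 -> bits=1010110010011

Answer: 1010110010011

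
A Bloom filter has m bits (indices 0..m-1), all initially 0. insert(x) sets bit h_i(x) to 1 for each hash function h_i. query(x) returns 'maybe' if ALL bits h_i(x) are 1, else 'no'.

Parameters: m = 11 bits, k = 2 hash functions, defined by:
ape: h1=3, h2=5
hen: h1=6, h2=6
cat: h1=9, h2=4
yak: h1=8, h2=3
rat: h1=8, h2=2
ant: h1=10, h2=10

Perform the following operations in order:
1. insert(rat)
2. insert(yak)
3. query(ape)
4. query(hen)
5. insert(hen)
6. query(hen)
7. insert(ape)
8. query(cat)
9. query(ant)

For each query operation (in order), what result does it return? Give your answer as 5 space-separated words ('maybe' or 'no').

Answer: no no maybe no no

Derivation:
Start: bits=00000000000
Op 1: insert rat -> sets bits 2 8 -> bits=00100000100
Op 2: insert yak -> sets bits 3 8 -> bits=00110000100
Op 3: query ape -> checks bit3=1, bit5=0 (has a 0) -> no
Op 4: query hen -> checks bit6=0 (has a 0) -> no
Op 5: insert hen -> sets bits 6 -> bits=00110010100
Op 6: query hen -> checks bit6=1 (all 1) -> maybe
Op 7: insert ape -> sets bits 3 5 -> bits=00110110100
Op 8: query cat -> checks bit4=0, bit9=0 (has a 0) -> no
Op 9: query ant -> checks bit10=0 (has a 0) -> no
Query results in order: no no maybe no no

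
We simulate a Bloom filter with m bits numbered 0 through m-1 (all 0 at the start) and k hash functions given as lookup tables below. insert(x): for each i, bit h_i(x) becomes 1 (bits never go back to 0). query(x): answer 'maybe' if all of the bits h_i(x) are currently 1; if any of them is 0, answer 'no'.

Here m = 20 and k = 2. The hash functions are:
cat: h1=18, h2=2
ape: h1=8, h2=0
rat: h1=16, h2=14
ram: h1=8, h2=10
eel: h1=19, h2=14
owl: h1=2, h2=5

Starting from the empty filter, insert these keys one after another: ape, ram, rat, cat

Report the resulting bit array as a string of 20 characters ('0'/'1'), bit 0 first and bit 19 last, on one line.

Start: bits=00000000000000000000
After insert 'ape': sets bits 0 8 -> bits=10000000100000000000
After insert 'ram': sets bits 8 10 -> bits=10000000101000000000
After insert 'rat': sets bits 14 16 -> bits=10000000101000101000
After insert 'cat': sets bits 2 18 -> bits=10100000101000101010

Answer: 10100000101000101010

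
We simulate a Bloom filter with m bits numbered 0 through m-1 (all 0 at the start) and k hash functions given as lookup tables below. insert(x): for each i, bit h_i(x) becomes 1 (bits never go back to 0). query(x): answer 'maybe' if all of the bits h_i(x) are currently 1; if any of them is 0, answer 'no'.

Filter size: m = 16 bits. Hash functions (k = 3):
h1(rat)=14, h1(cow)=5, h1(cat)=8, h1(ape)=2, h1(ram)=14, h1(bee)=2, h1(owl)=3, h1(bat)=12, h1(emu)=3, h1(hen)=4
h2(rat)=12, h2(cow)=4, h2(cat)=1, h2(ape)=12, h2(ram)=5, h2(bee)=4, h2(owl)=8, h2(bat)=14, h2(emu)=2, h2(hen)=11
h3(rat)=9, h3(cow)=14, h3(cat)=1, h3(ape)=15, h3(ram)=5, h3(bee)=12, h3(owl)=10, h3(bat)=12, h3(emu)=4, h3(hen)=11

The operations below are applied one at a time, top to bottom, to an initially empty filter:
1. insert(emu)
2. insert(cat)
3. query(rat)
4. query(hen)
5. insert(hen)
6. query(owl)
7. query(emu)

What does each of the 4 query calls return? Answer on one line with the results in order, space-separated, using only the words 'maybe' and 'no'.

Answer: no no no maybe

Derivation:
Start: bits=0000000000000000
Op 1: insert emu -> sets bits 2 3 4 -> bits=0011100000000000
Op 2: insert cat -> sets bits 1 8 -> bits=0111100010000000
Op 3: query rat -> checks bit9=0, bit12=0, bit14=0 (has a 0) -> no
Op 4: query hen -> checks bit4=1, bit11=0 (has a 0) -> no
Op 5: insert hen -> sets bits 4 11 -> bits=0111100010010000
Op 6: query owl -> checks bit3=1, bit8=1, bit10=0 (has a 0) -> no
Op 7: query emu -> checks bit2=1, bit3=1, bit4=1 (all 1) -> maybe
Query results in order: no no no maybe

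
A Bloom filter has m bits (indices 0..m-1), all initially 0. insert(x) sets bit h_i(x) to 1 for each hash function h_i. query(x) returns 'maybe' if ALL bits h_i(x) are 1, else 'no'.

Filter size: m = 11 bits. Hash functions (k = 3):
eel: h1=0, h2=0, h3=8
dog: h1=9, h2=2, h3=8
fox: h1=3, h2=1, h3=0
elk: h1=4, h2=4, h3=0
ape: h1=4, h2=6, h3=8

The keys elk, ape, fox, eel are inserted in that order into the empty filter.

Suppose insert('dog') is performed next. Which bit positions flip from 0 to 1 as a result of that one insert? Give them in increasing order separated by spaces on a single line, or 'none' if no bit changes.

Answer: 2 9

Derivation:
Start: bits=00000000000
After insert 'elk': sets bits 0 4 -> bits=10001000000
After insert 'ape': sets bits 4 6 8 -> bits=10001010100
After insert 'fox': sets bits 0 1 3 -> bits=11011010100
After insert 'eel': sets bits 0 8 -> bits=11011010100
insert 'dog' would touch bits 2 8 9; currently bit2=0, bit8=1, bit9=0
Bits that are 0 among those (would change 0->1): 2 9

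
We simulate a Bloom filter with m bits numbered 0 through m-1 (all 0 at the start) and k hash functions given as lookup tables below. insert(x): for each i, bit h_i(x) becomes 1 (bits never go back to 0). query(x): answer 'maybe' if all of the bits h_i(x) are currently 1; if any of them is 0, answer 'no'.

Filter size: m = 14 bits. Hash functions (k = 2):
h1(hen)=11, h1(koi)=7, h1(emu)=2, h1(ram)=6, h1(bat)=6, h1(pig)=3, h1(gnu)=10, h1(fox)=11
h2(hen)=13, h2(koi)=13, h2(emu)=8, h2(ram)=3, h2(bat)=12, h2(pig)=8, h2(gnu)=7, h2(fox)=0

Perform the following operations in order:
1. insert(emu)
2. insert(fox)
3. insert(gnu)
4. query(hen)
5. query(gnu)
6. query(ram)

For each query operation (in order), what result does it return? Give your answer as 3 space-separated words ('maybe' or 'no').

Start: bits=00000000000000
Op 1: insert emu -> sets bits 2 8 -> bits=00100000100000
Op 2: insert fox -> sets bits 0 11 -> bits=10100000100100
Op 3: insert gnu -> sets bits 7 10 -> bits=10100001101100
Op 4: query hen -> checks bit11=1, bit13=0 (has a 0) -> no
Op 5: query gnu -> checks bit7=1, bit10=1 (all 1) -> maybe
Op 6: query ram -> checks bit3=0, bit6=0 (has a 0) -> no
Query results in order: no maybe no

Answer: no maybe no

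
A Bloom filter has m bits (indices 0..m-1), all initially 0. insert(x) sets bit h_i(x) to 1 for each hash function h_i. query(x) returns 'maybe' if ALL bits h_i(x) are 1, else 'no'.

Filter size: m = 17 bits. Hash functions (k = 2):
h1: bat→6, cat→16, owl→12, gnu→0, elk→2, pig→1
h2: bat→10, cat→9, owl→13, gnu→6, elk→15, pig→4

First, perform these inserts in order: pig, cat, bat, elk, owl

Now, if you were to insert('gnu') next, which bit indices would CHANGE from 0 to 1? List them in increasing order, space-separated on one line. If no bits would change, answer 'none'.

Start: bits=00000000000000000
After insert 'pig': sets bits 1 4 -> bits=01001000000000000
After insert 'cat': sets bits 9 16 -> bits=01001000010000001
After insert 'bat': sets bits 6 10 -> bits=01001010011000001
After insert 'elk': sets bits 2 15 -> bits=01101010011000011
After insert 'owl': sets bits 12 13 -> bits=01101010011011011
insert 'gnu' would touch bits 0 6; currently bit0=0, bit6=1
Bits that are 0 among those (would change 0->1): 0

Answer: 0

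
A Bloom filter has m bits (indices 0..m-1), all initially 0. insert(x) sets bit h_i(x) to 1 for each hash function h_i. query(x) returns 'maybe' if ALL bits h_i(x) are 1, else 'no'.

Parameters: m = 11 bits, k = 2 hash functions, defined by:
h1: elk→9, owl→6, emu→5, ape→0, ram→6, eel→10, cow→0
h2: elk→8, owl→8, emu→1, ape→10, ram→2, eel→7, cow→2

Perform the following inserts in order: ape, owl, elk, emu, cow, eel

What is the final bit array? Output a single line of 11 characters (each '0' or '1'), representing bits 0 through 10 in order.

Start: bits=00000000000
After insert 'ape': sets bits 0 10 -> bits=10000000001
After insert 'owl': sets bits 6 8 -> bits=10000010101
After insert 'elk': sets bits 8 9 -> bits=10000010111
After insert 'emu': sets bits 1 5 -> bits=11000110111
After insert 'cow': sets bits 0 2 -> bits=11100110111
After insert 'eel': sets bits 7 10 -> bits=11100111111

Answer: 11100111111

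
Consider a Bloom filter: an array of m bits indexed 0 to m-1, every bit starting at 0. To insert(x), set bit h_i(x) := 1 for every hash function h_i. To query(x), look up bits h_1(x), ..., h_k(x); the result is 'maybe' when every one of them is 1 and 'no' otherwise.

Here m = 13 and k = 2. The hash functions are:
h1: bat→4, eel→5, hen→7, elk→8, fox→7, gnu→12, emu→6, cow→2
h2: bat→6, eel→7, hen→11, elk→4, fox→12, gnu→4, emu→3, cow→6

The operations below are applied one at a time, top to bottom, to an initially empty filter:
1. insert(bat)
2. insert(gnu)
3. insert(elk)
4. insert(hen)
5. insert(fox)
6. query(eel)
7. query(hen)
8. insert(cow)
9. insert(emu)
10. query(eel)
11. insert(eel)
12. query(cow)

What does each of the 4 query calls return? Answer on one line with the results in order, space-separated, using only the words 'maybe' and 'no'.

Answer: no maybe no maybe

Derivation:
Start: bits=0000000000000
Op 1: insert bat -> sets bits 4 6 -> bits=0000101000000
Op 2: insert gnu -> sets bits 4 12 -> bits=0000101000001
Op 3: insert elk -> sets bits 4 8 -> bits=0000101010001
Op 4: insert hen -> sets bits 7 11 -> bits=0000101110011
Op 5: insert fox -> sets bits 7 12 -> bits=0000101110011
Op 6: query eel -> checks bit5=0, bit7=1 (has a 0) -> no
Op 7: query hen -> checks bit7=1, bit11=1 (all 1) -> maybe
Op 8: insert cow -> sets bits 2 6 -> bits=0010101110011
Op 9: insert emu -> sets bits 3 6 -> bits=0011101110011
Op 10: query eel -> checks bit5=0, bit7=1 (has a 0) -> no
Op 11: insert eel -> sets bits 5 7 -> bits=0011111110011
Op 12: query cow -> checks bit2=1, bit6=1 (all 1) -> maybe
Query results in order: no maybe no maybe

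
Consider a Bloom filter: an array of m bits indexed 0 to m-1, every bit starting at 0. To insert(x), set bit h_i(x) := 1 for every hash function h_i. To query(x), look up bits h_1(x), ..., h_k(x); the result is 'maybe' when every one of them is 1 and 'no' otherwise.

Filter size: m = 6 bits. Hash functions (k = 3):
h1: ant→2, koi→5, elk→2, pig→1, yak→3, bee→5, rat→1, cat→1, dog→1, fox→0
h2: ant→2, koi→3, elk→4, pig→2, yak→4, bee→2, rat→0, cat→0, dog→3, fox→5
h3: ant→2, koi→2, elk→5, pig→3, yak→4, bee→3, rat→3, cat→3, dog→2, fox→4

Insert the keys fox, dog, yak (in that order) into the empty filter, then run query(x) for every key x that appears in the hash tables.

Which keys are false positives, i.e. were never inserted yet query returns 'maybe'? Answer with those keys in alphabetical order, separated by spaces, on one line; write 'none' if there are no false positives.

Answer: ant bee cat elk koi pig rat

Derivation:
Start: bits=000000
After insert 'fox': sets bits 0 4 5 -> bits=100011
After insert 'dog': sets bits 1 2 3 -> bits=111111
After insert 'yak': sets bits 3 4 -> bits=111111
Not inserted: ant bee cat elk koi pig rat — query each against bits=111111:
query ant: checks bit2=1 (all 1) -> maybe => FALSE POSITIVE
query bee: checks bit2=1, bit3=1, bit5=1 (all 1) -> maybe => FALSE POSITIVE
query cat: checks bit0=1, bit1=1, bit3=1 (all 1) -> maybe => FALSE POSITIVE
query elk: checks bit2=1, bit4=1, bit5=1 (all 1) -> maybe => FALSE POSITIVE
query koi: checks bit2=1, bit3=1, bit5=1 (all 1) -> maybe => FALSE POSITIVE
query pig: checks bit1=1, bit2=1, bit3=1 (all 1) -> maybe => FALSE POSITIVE
query rat: checks bit0=1, bit1=1, bit3=1 (all 1) -> maybe => FALSE POSITIVE
False positives (alphabetical): ant bee cat elk koi pig rat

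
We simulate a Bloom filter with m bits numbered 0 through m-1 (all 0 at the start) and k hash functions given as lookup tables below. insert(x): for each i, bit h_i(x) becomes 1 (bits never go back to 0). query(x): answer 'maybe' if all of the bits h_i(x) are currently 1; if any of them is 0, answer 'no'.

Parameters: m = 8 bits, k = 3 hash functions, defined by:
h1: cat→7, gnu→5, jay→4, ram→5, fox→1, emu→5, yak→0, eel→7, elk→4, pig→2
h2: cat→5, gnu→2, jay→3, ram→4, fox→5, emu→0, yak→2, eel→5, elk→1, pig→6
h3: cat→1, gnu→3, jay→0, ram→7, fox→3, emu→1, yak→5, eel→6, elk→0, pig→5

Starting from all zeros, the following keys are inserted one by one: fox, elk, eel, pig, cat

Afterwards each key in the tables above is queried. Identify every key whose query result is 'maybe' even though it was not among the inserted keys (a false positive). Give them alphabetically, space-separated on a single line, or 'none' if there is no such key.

Answer: emu gnu jay ram yak

Derivation:
Start: bits=00000000
After insert 'fox': sets bits 1 3 5 -> bits=01010100
After insert 'elk': sets bits 0 1 4 -> bits=11011100
After insert 'eel': sets bits 5 6 7 -> bits=11011111
After insert 'pig': sets bits 2 5 6 -> bits=11111111
After insert 'cat': sets bits 1 5 7 -> bits=11111111
Not inserted: emu gnu jay ram yak — query each against bits=11111111:
query emu: checks bit0=1, bit1=1, bit5=1 (all 1) -> maybe => FALSE POSITIVE
query gnu: checks bit2=1, bit3=1, bit5=1 (all 1) -> maybe => FALSE POSITIVE
query jay: checks bit0=1, bit3=1, bit4=1 (all 1) -> maybe => FALSE POSITIVE
query ram: checks bit4=1, bit5=1, bit7=1 (all 1) -> maybe => FALSE POSITIVE
query yak: checks bit0=1, bit2=1, bit5=1 (all 1) -> maybe => FALSE POSITIVE
False positives (alphabetical): emu gnu jay ram yak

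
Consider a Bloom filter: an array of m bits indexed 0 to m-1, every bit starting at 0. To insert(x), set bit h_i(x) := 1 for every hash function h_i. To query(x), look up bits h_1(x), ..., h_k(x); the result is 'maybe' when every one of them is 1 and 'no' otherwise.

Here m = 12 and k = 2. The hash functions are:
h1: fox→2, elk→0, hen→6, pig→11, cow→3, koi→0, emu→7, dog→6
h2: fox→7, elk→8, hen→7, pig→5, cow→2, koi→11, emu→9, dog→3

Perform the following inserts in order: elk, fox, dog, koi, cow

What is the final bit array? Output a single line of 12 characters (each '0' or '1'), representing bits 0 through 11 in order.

Start: bits=000000000000
After insert 'elk': sets bits 0 8 -> bits=100000001000
After insert 'fox': sets bits 2 7 -> bits=101000011000
After insert 'dog': sets bits 3 6 -> bits=101100111000
After insert 'koi': sets bits 0 11 -> bits=101100111001
After insert 'cow': sets bits 2 3 -> bits=101100111001

Answer: 101100111001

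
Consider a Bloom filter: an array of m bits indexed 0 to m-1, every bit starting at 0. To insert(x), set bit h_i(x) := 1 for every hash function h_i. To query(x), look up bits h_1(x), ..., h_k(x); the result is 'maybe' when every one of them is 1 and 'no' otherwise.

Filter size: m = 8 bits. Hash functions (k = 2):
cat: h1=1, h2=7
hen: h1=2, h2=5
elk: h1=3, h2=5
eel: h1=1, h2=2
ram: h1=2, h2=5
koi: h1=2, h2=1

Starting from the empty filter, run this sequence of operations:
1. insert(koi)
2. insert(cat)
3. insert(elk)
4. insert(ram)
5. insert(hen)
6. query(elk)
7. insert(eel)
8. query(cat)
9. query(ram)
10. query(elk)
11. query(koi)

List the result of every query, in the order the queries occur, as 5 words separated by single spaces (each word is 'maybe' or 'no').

Answer: maybe maybe maybe maybe maybe

Derivation:
Start: bits=00000000
Op 1: insert koi -> sets bits 1 2 -> bits=01100000
Op 2: insert cat -> sets bits 1 7 -> bits=01100001
Op 3: insert elk -> sets bits 3 5 -> bits=01110101
Op 4: insert ram -> sets bits 2 5 -> bits=01110101
Op 5: insert hen -> sets bits 2 5 -> bits=01110101
Op 6: query elk -> checks bit3=1, bit5=1 (all 1) -> maybe
Op 7: insert eel -> sets bits 1 2 -> bits=01110101
Op 8: query cat -> checks bit1=1, bit7=1 (all 1) -> maybe
Op 9: query ram -> checks bit2=1, bit5=1 (all 1) -> maybe
Op 10: query elk -> checks bit3=1, bit5=1 (all 1) -> maybe
Op 11: query koi -> checks bit1=1, bit2=1 (all 1) -> maybe
Query results in order: maybe maybe maybe maybe maybe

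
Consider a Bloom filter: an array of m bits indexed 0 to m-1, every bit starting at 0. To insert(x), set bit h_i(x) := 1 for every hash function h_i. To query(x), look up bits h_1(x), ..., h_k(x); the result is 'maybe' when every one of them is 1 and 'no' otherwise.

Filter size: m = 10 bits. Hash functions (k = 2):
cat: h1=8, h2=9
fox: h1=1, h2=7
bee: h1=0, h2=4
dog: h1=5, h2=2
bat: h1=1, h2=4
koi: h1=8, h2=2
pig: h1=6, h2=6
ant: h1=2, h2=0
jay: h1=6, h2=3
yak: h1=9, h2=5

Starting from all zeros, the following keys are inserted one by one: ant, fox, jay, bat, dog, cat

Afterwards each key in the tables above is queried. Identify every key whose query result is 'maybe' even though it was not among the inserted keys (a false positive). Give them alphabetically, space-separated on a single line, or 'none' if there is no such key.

Answer: bee koi pig yak

Derivation:
Start: bits=0000000000
After insert 'ant': sets bits 0 2 -> bits=1010000000
After insert 'fox': sets bits 1 7 -> bits=1110000100
After insert 'jay': sets bits 3 6 -> bits=1111001100
After insert 'bat': sets bits 1 4 -> bits=1111101100
After insert 'dog': sets bits 2 5 -> bits=1111111100
After insert 'cat': sets bits 8 9 -> bits=1111111111
Not inserted: bee koi pig yak — query each against bits=1111111111:
query bee: checks bit0=1, bit4=1 (all 1) -> maybe => FALSE POSITIVE
query koi: checks bit2=1, bit8=1 (all 1) -> maybe => FALSE POSITIVE
query pig: checks bit6=1 (all 1) -> maybe => FALSE POSITIVE
query yak: checks bit5=1, bit9=1 (all 1) -> maybe => FALSE POSITIVE
False positives (alphabetical): bee koi pig yak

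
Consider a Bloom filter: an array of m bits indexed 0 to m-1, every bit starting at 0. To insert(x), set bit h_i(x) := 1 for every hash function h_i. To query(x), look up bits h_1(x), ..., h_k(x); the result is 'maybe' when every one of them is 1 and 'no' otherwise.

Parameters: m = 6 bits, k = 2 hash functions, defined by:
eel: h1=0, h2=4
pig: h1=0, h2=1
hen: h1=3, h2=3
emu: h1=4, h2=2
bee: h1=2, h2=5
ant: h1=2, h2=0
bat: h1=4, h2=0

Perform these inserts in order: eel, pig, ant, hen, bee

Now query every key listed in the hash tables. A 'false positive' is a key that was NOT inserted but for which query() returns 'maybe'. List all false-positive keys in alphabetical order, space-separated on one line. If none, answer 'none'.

Answer: bat emu

Derivation:
Start: bits=000000
After insert 'eel': sets bits 0 4 -> bits=100010
After insert 'pig': sets bits 0 1 -> bits=110010
After insert 'ant': sets bits 0 2 -> bits=111010
After insert 'hen': sets bits 3 -> bits=111110
After insert 'bee': sets bits 2 5 -> bits=111111
Not inserted: bat emu — query each against bits=111111:
query bat: checks bit0=1, bit4=1 (all 1) -> maybe => FALSE POSITIVE
query emu: checks bit2=1, bit4=1 (all 1) -> maybe => FALSE POSITIVE
False positives (alphabetical): bat emu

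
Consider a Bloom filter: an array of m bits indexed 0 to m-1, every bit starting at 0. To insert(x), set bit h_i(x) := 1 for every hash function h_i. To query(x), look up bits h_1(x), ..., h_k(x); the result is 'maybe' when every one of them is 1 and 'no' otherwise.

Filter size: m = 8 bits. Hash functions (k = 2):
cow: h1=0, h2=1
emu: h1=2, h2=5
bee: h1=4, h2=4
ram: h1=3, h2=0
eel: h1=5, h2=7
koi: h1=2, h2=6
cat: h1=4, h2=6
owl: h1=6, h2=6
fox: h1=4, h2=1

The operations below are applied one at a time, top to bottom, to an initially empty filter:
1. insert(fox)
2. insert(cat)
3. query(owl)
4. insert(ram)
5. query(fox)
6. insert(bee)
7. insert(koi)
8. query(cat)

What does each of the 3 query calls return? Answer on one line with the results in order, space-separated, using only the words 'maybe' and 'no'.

Answer: maybe maybe maybe

Derivation:
Start: bits=00000000
Op 1: insert fox -> sets bits 1 4 -> bits=01001000
Op 2: insert cat -> sets bits 4 6 -> bits=01001010
Op 3: query owl -> checks bit6=1 (all 1) -> maybe
Op 4: insert ram -> sets bits 0 3 -> bits=11011010
Op 5: query fox -> checks bit1=1, bit4=1 (all 1) -> maybe
Op 6: insert bee -> sets bits 4 -> bits=11011010
Op 7: insert koi -> sets bits 2 6 -> bits=11111010
Op 8: query cat -> checks bit4=1, bit6=1 (all 1) -> maybe
Query results in order: maybe maybe maybe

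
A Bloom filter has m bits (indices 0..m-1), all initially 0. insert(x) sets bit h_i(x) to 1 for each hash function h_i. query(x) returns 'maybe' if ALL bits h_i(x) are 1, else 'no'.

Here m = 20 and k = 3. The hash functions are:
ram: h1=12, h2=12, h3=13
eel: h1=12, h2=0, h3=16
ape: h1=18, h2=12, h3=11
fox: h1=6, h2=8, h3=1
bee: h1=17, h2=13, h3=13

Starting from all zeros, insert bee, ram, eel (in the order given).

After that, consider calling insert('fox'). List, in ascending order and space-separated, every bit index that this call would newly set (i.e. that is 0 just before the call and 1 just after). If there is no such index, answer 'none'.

Answer: 1 6 8

Derivation:
Start: bits=00000000000000000000
After insert 'bee': sets bits 13 17 -> bits=00000000000001000100
After insert 'ram': sets bits 12 13 -> bits=00000000000011000100
After insert 'eel': sets bits 0 12 16 -> bits=10000000000011001100
insert 'fox' would touch bits 1 6 8; currently bit1=0, bit6=0, bit8=0
Bits that are 0 among those (would change 0->1): 1 6 8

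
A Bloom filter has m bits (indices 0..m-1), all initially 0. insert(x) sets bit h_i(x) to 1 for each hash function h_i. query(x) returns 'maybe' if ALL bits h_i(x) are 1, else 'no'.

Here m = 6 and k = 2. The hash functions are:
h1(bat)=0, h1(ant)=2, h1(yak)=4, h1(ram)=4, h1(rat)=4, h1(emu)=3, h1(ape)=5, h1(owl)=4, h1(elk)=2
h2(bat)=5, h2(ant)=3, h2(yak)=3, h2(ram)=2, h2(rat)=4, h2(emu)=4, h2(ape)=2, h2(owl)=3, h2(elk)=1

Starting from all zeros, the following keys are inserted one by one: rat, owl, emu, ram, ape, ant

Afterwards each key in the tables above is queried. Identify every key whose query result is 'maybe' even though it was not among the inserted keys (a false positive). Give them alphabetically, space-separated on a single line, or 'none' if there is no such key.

Start: bits=000000
After insert 'rat': sets bits 4 -> bits=000010
After insert 'owl': sets bits 3 4 -> bits=000110
After insert 'emu': sets bits 3 4 -> bits=000110
After insert 'ram': sets bits 2 4 -> bits=001110
After insert 'ape': sets bits 2 5 -> bits=001111
After insert 'ant': sets bits 2 3 -> bits=001111
Not inserted: bat elk yak — query each against bits=001111:
query bat: checks bit0=0, bit5=1 (has a 0) -> no => not a false positive
query elk: checks bit1=0, bit2=1 (has a 0) -> no => not a false positive
query yak: checks bit3=1, bit4=1 (all 1) -> maybe => FALSE POSITIVE
False positives (alphabetical): yak

Answer: yak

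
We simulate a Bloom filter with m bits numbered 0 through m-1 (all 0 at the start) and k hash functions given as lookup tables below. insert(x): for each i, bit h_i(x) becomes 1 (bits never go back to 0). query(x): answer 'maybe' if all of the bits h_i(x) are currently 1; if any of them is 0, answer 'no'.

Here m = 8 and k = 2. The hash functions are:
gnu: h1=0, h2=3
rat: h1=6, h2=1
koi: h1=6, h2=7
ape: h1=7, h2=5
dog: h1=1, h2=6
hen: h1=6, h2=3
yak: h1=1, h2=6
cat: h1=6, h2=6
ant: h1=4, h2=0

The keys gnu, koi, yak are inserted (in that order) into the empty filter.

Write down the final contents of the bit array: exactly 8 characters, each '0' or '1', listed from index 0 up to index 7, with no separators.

Answer: 11010011

Derivation:
Start: bits=00000000
After insert 'gnu': sets bits 0 3 -> bits=10010000
After insert 'koi': sets bits 6 7 -> bits=10010011
After insert 'yak': sets bits 1 6 -> bits=11010011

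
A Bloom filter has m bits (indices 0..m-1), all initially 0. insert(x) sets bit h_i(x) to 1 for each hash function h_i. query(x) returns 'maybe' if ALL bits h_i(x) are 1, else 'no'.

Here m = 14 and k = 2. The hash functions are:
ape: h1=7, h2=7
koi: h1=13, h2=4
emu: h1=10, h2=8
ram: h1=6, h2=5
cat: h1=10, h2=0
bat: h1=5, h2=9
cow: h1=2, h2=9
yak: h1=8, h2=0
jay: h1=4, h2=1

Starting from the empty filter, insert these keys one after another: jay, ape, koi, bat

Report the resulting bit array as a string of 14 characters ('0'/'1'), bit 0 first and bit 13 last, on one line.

Start: bits=00000000000000
After insert 'jay': sets bits 1 4 -> bits=01001000000000
After insert 'ape': sets bits 7 -> bits=01001001000000
After insert 'koi': sets bits 4 13 -> bits=01001001000001
After insert 'bat': sets bits 5 9 -> bits=01001101010001

Answer: 01001101010001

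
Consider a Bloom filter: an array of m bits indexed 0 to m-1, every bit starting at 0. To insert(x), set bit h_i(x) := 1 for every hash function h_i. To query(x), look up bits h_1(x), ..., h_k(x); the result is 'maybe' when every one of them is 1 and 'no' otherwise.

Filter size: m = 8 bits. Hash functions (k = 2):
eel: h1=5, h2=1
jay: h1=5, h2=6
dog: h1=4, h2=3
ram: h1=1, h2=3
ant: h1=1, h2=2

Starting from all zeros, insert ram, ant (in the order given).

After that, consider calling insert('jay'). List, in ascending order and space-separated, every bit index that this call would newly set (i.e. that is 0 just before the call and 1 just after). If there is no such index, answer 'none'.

Answer: 5 6

Derivation:
Start: bits=00000000
After insert 'ram': sets bits 1 3 -> bits=01010000
After insert 'ant': sets bits 1 2 -> bits=01110000
insert 'jay' would touch bits 5 6; currently bit5=0, bit6=0
Bits that are 0 among those (would change 0->1): 5 6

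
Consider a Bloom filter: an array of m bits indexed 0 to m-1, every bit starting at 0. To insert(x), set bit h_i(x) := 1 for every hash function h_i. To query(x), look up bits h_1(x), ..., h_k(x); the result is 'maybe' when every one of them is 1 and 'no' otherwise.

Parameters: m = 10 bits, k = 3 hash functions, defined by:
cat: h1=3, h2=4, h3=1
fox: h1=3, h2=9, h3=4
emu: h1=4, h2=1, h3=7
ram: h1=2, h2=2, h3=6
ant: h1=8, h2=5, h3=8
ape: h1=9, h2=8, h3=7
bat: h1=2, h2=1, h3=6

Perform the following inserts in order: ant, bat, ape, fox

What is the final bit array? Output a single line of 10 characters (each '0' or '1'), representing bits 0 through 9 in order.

Answer: 0111111111

Derivation:
Start: bits=0000000000
After insert 'ant': sets bits 5 8 -> bits=0000010010
After insert 'bat': sets bits 1 2 6 -> bits=0110011010
After insert 'ape': sets bits 7 8 9 -> bits=0110011111
After insert 'fox': sets bits 3 4 9 -> bits=0111111111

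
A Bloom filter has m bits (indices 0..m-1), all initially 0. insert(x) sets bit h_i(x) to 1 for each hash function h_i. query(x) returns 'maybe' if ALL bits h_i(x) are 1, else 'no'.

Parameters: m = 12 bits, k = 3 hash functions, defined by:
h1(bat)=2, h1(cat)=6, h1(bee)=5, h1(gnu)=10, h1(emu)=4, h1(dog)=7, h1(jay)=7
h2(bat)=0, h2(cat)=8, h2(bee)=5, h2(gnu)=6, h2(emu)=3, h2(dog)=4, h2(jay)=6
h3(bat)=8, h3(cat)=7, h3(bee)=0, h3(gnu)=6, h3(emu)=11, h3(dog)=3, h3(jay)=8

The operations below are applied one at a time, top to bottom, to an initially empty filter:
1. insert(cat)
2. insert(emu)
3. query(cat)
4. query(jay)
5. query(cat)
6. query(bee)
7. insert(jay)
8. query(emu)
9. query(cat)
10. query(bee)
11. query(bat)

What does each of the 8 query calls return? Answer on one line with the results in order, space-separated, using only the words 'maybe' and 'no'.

Answer: maybe maybe maybe no maybe maybe no no

Derivation:
Start: bits=000000000000
Op 1: insert cat -> sets bits 6 7 8 -> bits=000000111000
Op 2: insert emu -> sets bits 3 4 11 -> bits=000110111001
Op 3: query cat -> checks bit6=1, bit7=1, bit8=1 (all 1) -> maybe
Op 4: query jay -> checks bit6=1, bit7=1, bit8=1 (all 1) -> maybe
Op 5: query cat -> checks bit6=1, bit7=1, bit8=1 (all 1) -> maybe
Op 6: query bee -> checks bit0=0, bit5=0 (has a 0) -> no
Op 7: insert jay -> sets bits 6 7 8 -> bits=000110111001
Op 8: query emu -> checks bit3=1, bit4=1, bit11=1 (all 1) -> maybe
Op 9: query cat -> checks bit6=1, bit7=1, bit8=1 (all 1) -> maybe
Op 10: query bee -> checks bit0=0, bit5=0 (has a 0) -> no
Op 11: query bat -> checks bit0=0, bit2=0, bit8=1 (has a 0) -> no
Query results in order: maybe maybe maybe no maybe maybe no no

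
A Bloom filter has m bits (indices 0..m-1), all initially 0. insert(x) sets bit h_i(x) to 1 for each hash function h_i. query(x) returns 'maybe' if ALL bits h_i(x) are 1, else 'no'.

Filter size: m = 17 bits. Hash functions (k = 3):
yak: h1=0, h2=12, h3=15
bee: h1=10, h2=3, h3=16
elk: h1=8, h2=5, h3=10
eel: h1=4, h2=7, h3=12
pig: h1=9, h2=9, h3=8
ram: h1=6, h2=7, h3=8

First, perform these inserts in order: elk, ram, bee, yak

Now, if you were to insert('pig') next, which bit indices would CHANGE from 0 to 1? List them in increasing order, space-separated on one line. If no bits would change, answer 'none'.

Answer: 9

Derivation:
Start: bits=00000000000000000
After insert 'elk': sets bits 5 8 10 -> bits=00000100101000000
After insert 'ram': sets bits 6 7 8 -> bits=00000111101000000
After insert 'bee': sets bits 3 10 16 -> bits=00010111101000001
After insert 'yak': sets bits 0 12 15 -> bits=10010111101010011
insert 'pig' would touch bits 8 9; currently bit8=1, bit9=0
Bits that are 0 among those (would change 0->1): 9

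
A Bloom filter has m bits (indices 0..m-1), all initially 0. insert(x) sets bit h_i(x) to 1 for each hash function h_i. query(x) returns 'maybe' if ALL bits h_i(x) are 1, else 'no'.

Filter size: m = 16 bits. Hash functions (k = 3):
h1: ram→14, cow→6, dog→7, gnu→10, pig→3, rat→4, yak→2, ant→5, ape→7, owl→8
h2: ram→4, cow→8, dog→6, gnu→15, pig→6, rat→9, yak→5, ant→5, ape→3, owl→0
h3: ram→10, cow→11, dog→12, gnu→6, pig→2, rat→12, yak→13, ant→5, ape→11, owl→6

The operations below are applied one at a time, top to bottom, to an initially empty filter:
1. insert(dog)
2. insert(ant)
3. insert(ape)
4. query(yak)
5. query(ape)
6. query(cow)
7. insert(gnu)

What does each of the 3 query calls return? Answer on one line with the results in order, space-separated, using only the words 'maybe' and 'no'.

Start: bits=0000000000000000
Op 1: insert dog -> sets bits 6 7 12 -> bits=0000001100001000
Op 2: insert ant -> sets bits 5 -> bits=0000011100001000
Op 3: insert ape -> sets bits 3 7 11 -> bits=0001011100011000
Op 4: query yak -> checks bit2=0, bit5=1, bit13=0 (has a 0) -> no
Op 5: query ape -> checks bit3=1, bit7=1, bit11=1 (all 1) -> maybe
Op 6: query cow -> checks bit6=1, bit8=0, bit11=1 (has a 0) -> no
Op 7: insert gnu -> sets bits 6 10 15 -> bits=0001011100111001
Query results in order: no maybe no

Answer: no maybe no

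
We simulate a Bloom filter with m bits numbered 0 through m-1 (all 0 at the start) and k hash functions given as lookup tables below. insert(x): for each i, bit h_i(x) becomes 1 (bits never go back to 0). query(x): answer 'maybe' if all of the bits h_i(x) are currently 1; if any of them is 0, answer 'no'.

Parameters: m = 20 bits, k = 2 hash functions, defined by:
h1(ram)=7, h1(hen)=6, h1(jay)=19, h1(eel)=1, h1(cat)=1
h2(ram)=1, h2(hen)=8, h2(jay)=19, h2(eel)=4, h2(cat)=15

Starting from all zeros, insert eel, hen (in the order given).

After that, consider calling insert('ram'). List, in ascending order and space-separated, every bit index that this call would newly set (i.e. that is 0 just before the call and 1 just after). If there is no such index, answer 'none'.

Start: bits=00000000000000000000
After insert 'eel': sets bits 1 4 -> bits=01001000000000000000
After insert 'hen': sets bits 6 8 -> bits=01001010100000000000
insert 'ram' would touch bits 1 7; currently bit1=1, bit7=0
Bits that are 0 among those (would change 0->1): 7

Answer: 7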